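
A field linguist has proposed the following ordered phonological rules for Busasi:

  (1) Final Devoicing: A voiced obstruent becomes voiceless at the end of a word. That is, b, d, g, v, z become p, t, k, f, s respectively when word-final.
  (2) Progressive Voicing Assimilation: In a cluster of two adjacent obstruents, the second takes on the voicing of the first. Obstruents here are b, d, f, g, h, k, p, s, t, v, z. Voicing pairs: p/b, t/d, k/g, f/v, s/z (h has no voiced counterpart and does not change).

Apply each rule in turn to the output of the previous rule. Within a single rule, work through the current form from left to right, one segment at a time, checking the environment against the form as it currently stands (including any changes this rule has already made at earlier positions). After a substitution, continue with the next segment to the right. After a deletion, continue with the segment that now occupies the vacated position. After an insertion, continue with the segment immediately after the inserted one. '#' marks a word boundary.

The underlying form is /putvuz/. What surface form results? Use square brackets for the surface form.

(1) Final Devoicing: [putvuz] → [putvus]
(2) Progressive Voicing Assimilation: [putvus] → [putfus]

[putfus]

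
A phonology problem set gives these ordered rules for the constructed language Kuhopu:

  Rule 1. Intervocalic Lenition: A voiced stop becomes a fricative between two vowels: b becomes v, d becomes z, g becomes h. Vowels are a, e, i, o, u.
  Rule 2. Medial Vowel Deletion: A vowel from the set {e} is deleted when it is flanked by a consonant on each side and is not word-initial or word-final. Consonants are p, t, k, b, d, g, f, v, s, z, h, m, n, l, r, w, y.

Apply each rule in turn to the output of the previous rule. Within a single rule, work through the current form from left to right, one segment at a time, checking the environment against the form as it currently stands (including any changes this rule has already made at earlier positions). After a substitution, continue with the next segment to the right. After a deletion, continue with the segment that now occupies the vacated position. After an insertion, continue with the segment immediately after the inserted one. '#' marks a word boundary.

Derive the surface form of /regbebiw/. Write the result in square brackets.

Rule 1 Intervocalic Lenition: [regbebiw] → [regbeviw]
Rule 2 Medial Vowel Deletion: [regbeviw] → [rgbviw]

[rgbviw]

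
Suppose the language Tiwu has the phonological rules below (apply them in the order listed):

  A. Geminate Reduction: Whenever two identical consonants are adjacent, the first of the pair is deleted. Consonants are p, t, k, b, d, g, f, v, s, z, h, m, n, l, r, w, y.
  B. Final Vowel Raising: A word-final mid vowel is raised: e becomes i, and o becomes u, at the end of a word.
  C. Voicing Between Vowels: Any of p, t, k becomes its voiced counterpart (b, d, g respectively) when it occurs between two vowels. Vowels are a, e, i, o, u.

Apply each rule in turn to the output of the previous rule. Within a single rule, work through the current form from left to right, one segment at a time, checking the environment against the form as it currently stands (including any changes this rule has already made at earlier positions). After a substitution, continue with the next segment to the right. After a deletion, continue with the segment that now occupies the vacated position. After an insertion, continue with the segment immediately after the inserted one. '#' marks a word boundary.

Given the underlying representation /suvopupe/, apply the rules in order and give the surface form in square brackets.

A Geminate Reduction: no change — [suvopupe]
B Final Vowel Raising: [suvopupe] → [suvopupi]
C Voicing Between Vowels: [suvopupi] → [suvobubi]

[suvobubi]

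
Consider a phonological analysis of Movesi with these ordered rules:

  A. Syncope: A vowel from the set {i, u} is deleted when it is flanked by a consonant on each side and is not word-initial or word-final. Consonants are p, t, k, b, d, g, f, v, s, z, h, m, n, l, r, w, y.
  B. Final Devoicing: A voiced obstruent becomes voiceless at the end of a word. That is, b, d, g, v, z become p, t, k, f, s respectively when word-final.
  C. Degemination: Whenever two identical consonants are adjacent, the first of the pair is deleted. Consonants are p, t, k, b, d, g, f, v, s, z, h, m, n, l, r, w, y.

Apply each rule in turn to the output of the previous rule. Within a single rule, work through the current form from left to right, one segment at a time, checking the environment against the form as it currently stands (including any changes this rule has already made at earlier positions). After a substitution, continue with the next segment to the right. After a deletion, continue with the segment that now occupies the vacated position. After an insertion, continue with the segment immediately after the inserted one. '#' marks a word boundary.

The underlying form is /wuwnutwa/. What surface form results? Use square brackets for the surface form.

A Syncope: [wuwnutwa] → [wwntwa]
B Final Devoicing: no change — [wwntwa]
C Degemination: [wwntwa] → [wntwa]

[wntwa]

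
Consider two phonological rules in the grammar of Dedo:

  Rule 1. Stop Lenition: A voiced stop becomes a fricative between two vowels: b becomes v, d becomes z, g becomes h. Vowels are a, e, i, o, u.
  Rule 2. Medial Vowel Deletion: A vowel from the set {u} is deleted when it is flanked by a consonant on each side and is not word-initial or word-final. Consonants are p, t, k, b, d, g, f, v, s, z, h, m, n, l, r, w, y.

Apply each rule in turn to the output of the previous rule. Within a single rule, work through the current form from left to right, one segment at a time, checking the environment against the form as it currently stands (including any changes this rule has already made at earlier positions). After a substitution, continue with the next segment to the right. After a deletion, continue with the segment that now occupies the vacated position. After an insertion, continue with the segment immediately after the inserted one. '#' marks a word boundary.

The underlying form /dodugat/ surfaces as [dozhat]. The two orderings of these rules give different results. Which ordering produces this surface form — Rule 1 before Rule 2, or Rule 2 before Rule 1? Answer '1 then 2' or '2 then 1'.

Order 1 then 2:
  1 Stop Lenition: [dodugat] → [dozuhat]
  2 Medial Vowel Deletion: [dozuhat] → [dozhat]
  result: [dozhat]
Order 2 then 1:
  2 Medial Vowel Deletion: [dodugat] → [dodgat]
  1 Stop Lenition: no change — [dodgat]
  result: [dodgat]

1 then 2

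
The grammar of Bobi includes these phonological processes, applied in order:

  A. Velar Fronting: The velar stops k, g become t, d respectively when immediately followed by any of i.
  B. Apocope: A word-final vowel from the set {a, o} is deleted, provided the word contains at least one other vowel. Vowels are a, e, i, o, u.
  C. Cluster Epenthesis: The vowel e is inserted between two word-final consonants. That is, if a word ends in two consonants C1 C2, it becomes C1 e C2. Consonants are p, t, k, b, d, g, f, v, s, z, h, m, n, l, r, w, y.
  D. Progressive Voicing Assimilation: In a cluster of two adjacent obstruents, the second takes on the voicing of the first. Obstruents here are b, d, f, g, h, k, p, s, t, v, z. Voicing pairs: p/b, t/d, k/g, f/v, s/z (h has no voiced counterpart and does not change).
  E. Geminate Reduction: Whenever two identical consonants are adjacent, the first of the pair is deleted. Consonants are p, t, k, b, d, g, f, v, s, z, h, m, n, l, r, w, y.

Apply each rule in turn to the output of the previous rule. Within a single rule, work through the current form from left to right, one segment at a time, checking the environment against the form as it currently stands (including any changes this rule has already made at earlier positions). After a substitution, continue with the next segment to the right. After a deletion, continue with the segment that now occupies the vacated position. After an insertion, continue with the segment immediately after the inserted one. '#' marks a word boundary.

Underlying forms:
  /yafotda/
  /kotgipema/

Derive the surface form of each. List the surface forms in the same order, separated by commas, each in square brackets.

/yafotda/:
  A Velar Fronting: no change — [yafotda]
  B Apocope: [yafotda] → [yafotd]
  C Cluster Epenthesis: [yafotd] → [yafoted]
  D Progressive Voicing Assimilation: no change — [yafoted]
  E Geminate Reduction: no change — [yafoted]
/kotgipema/:
  A Velar Fronting: [kotgipema] → [kotdipema]
  B Apocope: [kotdipema] → [kotdipem]
  C Cluster Epenthesis: no change — [kotdipem]
  D Progressive Voicing Assimilation: [kotdipem] → [kottipem]
  E Geminate Reduction: [kottipem] → [kotipem]

[yafoted], [kotipem]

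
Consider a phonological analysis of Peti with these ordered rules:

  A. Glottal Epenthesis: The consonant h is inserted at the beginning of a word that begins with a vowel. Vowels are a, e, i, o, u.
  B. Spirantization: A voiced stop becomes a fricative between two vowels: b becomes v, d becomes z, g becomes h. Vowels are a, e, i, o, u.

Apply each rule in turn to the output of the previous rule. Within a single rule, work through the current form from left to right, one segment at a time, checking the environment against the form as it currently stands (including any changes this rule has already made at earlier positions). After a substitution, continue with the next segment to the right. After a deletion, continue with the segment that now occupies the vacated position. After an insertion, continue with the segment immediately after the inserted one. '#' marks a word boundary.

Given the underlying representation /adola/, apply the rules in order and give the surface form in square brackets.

A Glottal Epenthesis: [adola] → [hadola]
B Spirantization: [hadola] → [hazola]

[hazola]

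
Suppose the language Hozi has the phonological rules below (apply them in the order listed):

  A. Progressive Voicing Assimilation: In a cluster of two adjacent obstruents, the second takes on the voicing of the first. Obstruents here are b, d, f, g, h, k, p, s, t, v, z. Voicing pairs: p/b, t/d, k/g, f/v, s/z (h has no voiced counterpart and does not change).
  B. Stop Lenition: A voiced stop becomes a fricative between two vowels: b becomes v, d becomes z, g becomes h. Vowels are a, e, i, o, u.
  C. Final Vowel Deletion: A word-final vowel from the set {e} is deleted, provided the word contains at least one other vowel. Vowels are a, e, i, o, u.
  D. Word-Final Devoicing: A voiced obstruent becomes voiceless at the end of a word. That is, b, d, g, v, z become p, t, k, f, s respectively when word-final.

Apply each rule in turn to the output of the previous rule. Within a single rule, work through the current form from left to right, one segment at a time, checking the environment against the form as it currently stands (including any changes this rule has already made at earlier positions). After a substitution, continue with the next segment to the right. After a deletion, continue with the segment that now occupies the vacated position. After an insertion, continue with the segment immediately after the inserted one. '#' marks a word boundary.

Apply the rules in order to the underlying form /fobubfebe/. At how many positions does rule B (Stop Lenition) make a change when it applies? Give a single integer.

2

A Progressive Voicing Assimilation: [fobubfebe] → [fobubvebe]
B Stop Lenition: [fobubvebe] → [fovubveve]
C Final Vowel Deletion: [fovubveve] → [fovubvev]
D Word-Final Devoicing: [fovubvev] → [fovubvef]
Rule B changed 2 position(s).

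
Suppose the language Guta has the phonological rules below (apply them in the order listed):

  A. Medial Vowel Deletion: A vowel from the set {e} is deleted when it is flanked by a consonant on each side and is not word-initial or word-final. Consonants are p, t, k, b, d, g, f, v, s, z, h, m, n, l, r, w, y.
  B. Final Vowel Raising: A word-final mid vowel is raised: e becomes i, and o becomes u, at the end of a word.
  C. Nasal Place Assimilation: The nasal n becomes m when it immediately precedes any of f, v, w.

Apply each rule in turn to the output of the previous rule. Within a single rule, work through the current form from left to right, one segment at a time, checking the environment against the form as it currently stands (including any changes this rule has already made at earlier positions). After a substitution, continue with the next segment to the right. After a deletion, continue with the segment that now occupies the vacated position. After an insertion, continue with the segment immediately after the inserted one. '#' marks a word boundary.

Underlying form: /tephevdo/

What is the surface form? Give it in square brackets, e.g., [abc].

[tphvdu]

A Medial Vowel Deletion: [tephevdo] → [tphvdo]
B Final Vowel Raising: [tphvdo] → [tphvdu]
C Nasal Place Assimilation: no change — [tphvdu]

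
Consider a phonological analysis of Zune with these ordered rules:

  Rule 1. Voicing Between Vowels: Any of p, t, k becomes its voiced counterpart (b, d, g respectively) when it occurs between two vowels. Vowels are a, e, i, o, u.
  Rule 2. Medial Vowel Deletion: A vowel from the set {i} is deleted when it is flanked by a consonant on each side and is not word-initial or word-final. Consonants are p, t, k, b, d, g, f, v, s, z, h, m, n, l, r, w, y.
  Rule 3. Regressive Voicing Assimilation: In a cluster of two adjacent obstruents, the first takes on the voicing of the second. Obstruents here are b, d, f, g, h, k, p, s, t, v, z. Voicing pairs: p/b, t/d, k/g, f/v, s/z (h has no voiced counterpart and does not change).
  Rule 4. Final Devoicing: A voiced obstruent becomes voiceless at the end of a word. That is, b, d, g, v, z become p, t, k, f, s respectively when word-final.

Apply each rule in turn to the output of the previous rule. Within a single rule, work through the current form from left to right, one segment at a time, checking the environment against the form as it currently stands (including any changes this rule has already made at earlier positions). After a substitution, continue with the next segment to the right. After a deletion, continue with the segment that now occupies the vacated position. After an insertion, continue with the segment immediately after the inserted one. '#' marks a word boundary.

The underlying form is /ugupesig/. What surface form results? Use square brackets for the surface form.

Rule 1 Voicing Between Vowels: [ugupesig] → [ugubesig]
Rule 2 Medial Vowel Deletion: [ugubesig] → [ugubesg]
Rule 3 Regressive Voicing Assimilation: [ugubesg] → [ugubezg]
Rule 4 Final Devoicing: [ugubezg] → [ugubezk]

[ugubezk]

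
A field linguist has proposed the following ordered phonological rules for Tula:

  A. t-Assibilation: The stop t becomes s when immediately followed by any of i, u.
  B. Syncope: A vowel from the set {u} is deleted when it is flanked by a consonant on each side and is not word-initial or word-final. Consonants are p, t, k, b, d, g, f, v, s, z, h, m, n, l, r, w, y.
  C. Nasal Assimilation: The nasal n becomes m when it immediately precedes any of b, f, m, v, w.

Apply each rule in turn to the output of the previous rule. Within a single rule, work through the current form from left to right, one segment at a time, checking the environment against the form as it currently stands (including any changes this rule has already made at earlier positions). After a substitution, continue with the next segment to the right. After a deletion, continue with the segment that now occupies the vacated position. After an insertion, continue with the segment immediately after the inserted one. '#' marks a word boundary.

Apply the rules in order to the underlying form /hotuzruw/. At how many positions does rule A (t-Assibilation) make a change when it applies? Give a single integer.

A t-Assibilation: [hotuzruw] → [hosuzruw]
B Syncope: [hosuzruw] → [hoszrw]
C Nasal Assimilation: no change — [hoszrw]
Rule A changed 1 position(s).

1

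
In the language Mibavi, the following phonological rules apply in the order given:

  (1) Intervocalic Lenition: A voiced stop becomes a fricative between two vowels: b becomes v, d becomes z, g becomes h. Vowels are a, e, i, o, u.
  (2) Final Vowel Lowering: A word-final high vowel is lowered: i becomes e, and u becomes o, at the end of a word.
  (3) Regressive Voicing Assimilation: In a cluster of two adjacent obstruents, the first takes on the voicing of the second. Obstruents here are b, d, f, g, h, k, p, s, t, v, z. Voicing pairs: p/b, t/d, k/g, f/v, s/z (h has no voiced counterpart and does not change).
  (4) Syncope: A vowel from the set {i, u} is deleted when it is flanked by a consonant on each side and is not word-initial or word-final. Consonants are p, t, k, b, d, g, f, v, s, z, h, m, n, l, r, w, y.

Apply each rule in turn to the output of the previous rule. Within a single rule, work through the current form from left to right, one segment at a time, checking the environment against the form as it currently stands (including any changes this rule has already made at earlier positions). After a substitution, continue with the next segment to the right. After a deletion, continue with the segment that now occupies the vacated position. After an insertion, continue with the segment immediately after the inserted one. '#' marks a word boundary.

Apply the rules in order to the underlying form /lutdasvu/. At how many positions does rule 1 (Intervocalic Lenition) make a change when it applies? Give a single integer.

(1) Intervocalic Lenition: no change — [lutdasvu]
(2) Final Vowel Lowering: [lutdasvu] → [lutdasvo]
(3) Regressive Voicing Assimilation: [lutdasvo] → [luddazvo]
(4) Syncope: [luddazvo] → [lddazvo]
Rule 1 changed 0 position(s).

0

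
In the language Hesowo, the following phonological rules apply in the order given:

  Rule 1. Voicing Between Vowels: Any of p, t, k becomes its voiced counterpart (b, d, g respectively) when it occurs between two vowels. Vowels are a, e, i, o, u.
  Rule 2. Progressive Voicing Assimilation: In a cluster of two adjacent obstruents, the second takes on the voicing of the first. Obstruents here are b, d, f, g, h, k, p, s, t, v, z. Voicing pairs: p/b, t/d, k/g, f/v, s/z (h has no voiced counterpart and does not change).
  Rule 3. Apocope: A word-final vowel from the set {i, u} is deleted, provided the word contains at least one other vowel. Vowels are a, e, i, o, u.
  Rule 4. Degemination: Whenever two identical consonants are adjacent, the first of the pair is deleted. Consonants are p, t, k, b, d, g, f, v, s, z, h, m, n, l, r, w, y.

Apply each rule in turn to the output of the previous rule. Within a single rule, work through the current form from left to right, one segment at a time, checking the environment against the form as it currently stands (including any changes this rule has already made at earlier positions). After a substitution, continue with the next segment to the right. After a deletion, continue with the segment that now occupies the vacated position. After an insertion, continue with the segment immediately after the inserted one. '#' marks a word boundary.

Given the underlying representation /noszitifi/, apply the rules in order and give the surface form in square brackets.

Rule 1 Voicing Between Vowels: [noszitifi] → [noszidifi]
Rule 2 Progressive Voicing Assimilation: [noszidifi] → [nossidifi]
Rule 3 Apocope: [nossidifi] → [nossidif]
Rule 4 Degemination: [nossidif] → [nosidif]

[nosidif]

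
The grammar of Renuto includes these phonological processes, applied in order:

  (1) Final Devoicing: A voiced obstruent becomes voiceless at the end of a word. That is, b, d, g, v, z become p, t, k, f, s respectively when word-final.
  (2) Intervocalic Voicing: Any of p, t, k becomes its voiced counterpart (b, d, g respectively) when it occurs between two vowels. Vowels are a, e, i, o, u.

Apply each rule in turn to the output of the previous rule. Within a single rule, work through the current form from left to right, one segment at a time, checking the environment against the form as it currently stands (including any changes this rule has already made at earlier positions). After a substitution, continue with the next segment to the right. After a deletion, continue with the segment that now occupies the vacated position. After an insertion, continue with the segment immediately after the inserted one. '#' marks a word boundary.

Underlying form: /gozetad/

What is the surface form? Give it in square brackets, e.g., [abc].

(1) Final Devoicing: [gozetad] → [gozetat]
(2) Intervocalic Voicing: [gozetat] → [gozedat]

[gozedat]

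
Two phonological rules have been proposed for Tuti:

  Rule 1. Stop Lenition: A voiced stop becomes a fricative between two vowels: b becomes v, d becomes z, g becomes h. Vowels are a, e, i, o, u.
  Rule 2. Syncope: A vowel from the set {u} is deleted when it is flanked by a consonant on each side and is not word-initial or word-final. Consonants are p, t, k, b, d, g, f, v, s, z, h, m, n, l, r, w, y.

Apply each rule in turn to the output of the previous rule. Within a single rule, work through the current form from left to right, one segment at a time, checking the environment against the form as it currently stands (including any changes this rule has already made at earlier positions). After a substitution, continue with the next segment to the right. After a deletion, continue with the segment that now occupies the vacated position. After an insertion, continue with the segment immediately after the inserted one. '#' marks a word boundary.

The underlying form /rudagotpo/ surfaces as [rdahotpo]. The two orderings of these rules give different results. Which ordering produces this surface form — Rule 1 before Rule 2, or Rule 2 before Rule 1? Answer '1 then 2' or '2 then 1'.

Order 1 then 2:
  1 Stop Lenition: [rudagotpo] → [ruzahotpo]
  2 Syncope: [ruzahotpo] → [rzahotpo]
  result: [rzahotpo]
Order 2 then 1:
  2 Syncope: [rudagotpo] → [rdagotpo]
  1 Stop Lenition: [rdagotpo] → [rdahotpo]
  result: [rdahotpo]

2 then 1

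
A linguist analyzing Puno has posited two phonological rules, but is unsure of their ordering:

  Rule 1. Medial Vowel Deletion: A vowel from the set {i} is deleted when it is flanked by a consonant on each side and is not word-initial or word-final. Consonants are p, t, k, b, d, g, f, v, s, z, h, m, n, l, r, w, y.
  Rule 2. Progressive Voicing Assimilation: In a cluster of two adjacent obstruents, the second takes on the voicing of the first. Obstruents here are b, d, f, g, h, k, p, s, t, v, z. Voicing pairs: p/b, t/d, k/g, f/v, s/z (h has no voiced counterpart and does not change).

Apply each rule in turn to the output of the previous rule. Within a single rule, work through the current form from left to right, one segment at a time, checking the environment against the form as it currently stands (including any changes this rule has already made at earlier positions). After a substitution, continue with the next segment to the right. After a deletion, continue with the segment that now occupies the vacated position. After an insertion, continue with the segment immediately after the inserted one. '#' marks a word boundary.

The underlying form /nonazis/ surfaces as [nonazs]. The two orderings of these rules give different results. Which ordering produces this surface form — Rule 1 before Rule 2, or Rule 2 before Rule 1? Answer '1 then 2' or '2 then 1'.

2 then 1

Order 1 then 2:
  1 Medial Vowel Deletion: [nonazis] → [nonazs]
  2 Progressive Voicing Assimilation: [nonazs] → [nonazz]
  result: [nonazz]
Order 2 then 1:
  2 Progressive Voicing Assimilation: no change — [nonazis]
  1 Medial Vowel Deletion: [nonazis] → [nonazs]
  result: [nonazs]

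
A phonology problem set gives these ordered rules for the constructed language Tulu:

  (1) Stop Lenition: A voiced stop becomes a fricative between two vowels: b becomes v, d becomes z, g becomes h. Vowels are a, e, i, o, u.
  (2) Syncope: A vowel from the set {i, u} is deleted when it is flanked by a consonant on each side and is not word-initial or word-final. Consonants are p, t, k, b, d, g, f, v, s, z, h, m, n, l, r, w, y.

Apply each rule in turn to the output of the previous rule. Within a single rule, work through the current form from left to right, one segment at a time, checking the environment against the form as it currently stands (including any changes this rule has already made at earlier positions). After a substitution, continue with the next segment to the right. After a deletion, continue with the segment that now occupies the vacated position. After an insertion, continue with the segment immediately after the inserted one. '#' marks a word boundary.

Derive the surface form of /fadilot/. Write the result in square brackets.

[fazlot]

(1) Stop Lenition: [fadilot] → [fazilot]
(2) Syncope: [fazilot] → [fazlot]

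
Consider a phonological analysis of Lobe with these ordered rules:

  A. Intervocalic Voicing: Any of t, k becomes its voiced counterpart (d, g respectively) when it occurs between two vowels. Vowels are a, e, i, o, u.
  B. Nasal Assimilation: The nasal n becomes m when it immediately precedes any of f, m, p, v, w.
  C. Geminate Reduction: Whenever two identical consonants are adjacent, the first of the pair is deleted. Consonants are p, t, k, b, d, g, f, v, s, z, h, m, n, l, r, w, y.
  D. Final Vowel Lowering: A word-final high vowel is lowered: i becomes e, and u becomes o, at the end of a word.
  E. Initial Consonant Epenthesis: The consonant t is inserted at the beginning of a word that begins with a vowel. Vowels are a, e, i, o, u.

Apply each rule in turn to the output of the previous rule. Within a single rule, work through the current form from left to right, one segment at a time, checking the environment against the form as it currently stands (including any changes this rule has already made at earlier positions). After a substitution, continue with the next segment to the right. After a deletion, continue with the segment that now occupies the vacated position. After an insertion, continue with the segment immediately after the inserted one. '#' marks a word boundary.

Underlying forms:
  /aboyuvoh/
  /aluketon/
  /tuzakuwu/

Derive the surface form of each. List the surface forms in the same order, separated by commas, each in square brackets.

[taboyuvoh], [talugedon], [tuzaguwo]

/aboyuvoh/:
  A Intervocalic Voicing: no change — [aboyuvoh]
  B Nasal Assimilation: no change — [aboyuvoh]
  C Geminate Reduction: no change — [aboyuvoh]
  D Final Vowel Lowering: no change — [aboyuvoh]
  E Initial Consonant Epenthesis: [aboyuvoh] → [taboyuvoh]
/aluketon/:
  A Intervocalic Voicing: [aluketon] → [alugedon]
  B Nasal Assimilation: no change — [alugedon]
  C Geminate Reduction: no change — [alugedon]
  D Final Vowel Lowering: no change — [alugedon]
  E Initial Consonant Epenthesis: [alugedon] → [talugedon]
/tuzakuwu/:
  A Intervocalic Voicing: [tuzakuwu] → [tuzaguwu]
  B Nasal Assimilation: no change — [tuzaguwu]
  C Geminate Reduction: no change — [tuzaguwu]
  D Final Vowel Lowering: [tuzaguwu] → [tuzaguwo]
  E Initial Consonant Epenthesis: no change — [tuzaguwo]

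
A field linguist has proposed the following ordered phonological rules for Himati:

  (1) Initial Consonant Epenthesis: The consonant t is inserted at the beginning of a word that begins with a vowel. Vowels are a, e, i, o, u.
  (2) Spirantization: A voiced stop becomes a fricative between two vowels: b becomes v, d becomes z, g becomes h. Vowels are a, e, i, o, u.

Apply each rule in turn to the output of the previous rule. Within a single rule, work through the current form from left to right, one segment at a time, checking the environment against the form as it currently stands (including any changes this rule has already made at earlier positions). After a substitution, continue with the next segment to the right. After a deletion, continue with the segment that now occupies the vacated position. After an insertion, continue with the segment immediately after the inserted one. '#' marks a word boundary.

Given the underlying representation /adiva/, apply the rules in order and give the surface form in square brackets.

(1) Initial Consonant Epenthesis: [adiva] → [tadiva]
(2) Spirantization: [tadiva] → [taziva]

[taziva]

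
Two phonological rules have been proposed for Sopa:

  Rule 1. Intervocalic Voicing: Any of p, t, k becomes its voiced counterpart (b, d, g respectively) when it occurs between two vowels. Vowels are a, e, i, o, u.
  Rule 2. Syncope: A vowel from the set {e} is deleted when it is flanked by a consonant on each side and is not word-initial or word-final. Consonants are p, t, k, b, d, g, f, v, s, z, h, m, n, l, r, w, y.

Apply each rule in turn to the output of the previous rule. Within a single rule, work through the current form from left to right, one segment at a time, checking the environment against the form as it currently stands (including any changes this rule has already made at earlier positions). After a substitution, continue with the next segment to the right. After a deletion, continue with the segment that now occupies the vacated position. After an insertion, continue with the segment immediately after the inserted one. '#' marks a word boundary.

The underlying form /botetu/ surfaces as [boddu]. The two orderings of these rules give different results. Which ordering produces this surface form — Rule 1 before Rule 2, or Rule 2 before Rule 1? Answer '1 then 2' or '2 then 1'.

Order 1 then 2:
  1 Intervocalic Voicing: [botetu] → [bodedu]
  2 Syncope: [bodedu] → [boddu]
  result: [boddu]
Order 2 then 1:
  2 Syncope: [botetu] → [bottu]
  1 Intervocalic Voicing: no change — [bottu]
  result: [bottu]

1 then 2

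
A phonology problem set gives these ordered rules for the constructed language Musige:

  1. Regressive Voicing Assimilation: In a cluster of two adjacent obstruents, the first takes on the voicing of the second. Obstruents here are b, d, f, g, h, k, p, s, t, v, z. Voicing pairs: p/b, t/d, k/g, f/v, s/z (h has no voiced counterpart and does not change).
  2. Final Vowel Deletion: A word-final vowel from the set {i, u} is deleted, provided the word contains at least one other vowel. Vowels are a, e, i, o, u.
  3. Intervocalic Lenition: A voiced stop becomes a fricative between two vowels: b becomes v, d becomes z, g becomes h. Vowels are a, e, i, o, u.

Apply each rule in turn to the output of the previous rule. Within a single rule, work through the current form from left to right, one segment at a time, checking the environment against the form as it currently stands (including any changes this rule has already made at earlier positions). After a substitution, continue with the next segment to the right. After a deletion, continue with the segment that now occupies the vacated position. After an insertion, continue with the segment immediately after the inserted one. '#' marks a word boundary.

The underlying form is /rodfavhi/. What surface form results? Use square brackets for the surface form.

[rotfafh]

1 Regressive Voicing Assimilation: [rodfavhi] → [rotfafhi]
2 Final Vowel Deletion: [rotfafhi] → [rotfafh]
3 Intervocalic Lenition: no change — [rotfafh]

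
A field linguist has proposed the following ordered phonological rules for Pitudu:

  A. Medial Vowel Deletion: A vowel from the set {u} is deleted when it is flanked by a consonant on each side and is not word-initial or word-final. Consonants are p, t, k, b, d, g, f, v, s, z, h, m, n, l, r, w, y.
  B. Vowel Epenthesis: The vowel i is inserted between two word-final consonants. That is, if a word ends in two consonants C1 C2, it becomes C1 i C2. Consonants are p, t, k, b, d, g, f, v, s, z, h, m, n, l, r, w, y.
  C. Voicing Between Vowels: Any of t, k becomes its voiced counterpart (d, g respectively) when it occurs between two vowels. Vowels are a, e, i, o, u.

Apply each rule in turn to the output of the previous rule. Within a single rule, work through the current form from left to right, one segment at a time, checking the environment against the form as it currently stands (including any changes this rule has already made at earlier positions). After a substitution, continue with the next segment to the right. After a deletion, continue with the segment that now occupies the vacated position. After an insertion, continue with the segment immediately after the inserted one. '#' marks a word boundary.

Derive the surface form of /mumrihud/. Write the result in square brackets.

[mmrihid]

A Medial Vowel Deletion: [mumrihud] → [mmrihd]
B Vowel Epenthesis: [mmrihd] → [mmrihid]
C Voicing Between Vowels: no change — [mmrihid]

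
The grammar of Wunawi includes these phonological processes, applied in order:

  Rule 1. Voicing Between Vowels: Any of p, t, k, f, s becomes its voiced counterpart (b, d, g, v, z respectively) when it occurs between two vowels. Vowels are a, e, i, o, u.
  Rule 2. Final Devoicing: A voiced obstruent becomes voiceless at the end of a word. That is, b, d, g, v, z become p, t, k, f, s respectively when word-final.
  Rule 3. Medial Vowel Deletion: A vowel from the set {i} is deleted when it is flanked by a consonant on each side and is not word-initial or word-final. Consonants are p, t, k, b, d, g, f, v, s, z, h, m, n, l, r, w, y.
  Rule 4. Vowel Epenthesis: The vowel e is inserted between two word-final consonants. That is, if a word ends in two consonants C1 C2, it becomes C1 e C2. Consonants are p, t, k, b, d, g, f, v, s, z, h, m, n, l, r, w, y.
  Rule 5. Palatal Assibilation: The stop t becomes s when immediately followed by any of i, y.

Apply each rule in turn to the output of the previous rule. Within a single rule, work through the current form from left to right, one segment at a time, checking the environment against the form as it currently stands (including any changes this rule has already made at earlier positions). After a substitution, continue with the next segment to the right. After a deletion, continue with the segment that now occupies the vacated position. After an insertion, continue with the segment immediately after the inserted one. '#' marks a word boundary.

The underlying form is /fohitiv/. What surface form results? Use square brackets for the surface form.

[fohdef]

Rule 1 Voicing Between Vowels: [fohitiv] → [fohidiv]
Rule 2 Final Devoicing: [fohidiv] → [fohidif]
Rule 3 Medial Vowel Deletion: [fohidif] → [fohdf]
Rule 4 Vowel Epenthesis: [fohdf] → [fohdef]
Rule 5 Palatal Assibilation: no change — [fohdef]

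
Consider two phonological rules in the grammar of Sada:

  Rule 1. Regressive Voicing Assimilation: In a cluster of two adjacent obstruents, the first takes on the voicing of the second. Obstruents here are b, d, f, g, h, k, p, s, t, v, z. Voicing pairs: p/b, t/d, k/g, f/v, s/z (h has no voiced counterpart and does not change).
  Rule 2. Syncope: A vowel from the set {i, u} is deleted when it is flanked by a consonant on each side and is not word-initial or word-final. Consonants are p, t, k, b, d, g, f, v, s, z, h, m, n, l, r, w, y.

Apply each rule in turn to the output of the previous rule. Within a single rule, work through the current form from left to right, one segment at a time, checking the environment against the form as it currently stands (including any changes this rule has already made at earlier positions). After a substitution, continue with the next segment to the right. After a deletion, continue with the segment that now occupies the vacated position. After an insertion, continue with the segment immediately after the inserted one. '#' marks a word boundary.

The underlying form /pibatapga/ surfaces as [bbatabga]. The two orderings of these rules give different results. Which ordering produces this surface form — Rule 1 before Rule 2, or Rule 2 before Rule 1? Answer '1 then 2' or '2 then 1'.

2 then 1

Order 1 then 2:
  1 Regressive Voicing Assimilation: [pibatapga] → [pibatabga]
  2 Syncope: [pibatabga] → [pbatabga]
  result: [pbatabga]
Order 2 then 1:
  2 Syncope: [pibatapga] → [pbatapga]
  1 Regressive Voicing Assimilation: [pbatapga] → [bbatabga]
  result: [bbatabga]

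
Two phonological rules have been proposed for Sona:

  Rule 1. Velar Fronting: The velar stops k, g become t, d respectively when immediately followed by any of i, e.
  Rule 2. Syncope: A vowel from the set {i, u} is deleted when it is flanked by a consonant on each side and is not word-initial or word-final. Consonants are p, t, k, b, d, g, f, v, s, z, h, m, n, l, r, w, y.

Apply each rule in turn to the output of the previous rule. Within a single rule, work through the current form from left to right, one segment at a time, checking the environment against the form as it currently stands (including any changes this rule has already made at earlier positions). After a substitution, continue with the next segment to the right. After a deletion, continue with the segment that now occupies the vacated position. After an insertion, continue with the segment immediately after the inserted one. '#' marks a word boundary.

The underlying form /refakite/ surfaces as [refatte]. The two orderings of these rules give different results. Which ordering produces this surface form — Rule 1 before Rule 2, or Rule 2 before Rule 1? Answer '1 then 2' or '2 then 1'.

Order 1 then 2:
  1 Velar Fronting: [refakite] → [refatite]
  2 Syncope: [refatite] → [refatte]
  result: [refatte]
Order 2 then 1:
  2 Syncope: [refakite] → [refakte]
  1 Velar Fronting: no change — [refakte]
  result: [refakte]

1 then 2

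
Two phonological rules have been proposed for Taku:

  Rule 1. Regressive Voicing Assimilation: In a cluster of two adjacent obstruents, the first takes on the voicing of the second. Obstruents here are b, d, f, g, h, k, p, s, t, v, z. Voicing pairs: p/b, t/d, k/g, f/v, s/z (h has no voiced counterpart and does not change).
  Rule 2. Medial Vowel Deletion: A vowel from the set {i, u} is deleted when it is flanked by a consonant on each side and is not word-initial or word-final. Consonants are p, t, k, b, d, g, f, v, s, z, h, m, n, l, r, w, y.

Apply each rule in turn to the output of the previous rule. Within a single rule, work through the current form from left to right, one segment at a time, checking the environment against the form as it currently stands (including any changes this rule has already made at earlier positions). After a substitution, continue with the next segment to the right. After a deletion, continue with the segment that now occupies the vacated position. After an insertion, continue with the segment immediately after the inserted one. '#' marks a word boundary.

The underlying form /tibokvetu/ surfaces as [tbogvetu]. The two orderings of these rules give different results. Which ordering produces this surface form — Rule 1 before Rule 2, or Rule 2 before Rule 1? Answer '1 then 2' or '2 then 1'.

1 then 2

Order 1 then 2:
  1 Regressive Voicing Assimilation: [tibokvetu] → [tibogvetu]
  2 Medial Vowel Deletion: [tibogvetu] → [tbogvetu]
  result: [tbogvetu]
Order 2 then 1:
  2 Medial Vowel Deletion: [tibokvetu] → [tbokvetu]
  1 Regressive Voicing Assimilation: [tbokvetu] → [dbogvetu]
  result: [dbogvetu]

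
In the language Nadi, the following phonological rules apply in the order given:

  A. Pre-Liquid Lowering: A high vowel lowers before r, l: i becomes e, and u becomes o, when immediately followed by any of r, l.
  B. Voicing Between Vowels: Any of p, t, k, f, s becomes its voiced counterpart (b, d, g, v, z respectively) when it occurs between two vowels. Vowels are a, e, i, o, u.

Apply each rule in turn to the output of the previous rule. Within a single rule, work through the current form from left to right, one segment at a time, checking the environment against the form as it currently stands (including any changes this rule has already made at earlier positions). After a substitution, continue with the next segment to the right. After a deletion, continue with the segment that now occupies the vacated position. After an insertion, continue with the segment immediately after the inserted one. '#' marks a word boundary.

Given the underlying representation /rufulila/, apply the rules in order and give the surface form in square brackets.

[ruvolela]

A Pre-Liquid Lowering: [rufulila] → [rufolela]
B Voicing Between Vowels: [rufolela] → [ruvolela]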